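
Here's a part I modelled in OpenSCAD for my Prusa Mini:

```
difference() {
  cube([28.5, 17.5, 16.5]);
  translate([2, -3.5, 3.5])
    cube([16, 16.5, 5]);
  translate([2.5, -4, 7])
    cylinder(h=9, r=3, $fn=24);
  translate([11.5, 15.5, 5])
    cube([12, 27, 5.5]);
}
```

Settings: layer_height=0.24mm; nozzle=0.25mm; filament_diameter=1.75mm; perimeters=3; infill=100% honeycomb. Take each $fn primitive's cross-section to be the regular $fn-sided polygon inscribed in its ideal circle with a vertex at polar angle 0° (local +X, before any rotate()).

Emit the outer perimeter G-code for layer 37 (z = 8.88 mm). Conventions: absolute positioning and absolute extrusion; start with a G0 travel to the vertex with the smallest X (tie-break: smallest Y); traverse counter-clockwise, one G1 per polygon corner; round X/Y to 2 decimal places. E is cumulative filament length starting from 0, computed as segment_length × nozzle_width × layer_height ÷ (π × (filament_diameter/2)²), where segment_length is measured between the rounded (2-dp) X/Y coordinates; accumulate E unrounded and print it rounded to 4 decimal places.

At z = 8.88 mm: the cube (footprint 28.5×17.5) is included at this height; the cube at (2, -3.5) does not reach this height (z outside [3.5, 8.5]); the cylinder at (2.5, -4): section is a regular 24-gon, circumradius r=3; the 12×27 cube at (11.5, 15.5) contributes its full rectangle; Taking the first minus the rest: starting from the 28.5×17.5 cube, the r=3 cylinder at (2.5, -4) misses the remaining region (no effect); the 12×27 cube at (11.5, 15.5) partially overlaps it — only the 24.00 mm² overlap (of its 324.00 mm²) is removed, clipping the outline — 1 connected region. The outline is a single polygon with 8 vertices. Extrusion per mm of travel: 0.25 × 0.24 / (π × 0.875²) = 0.024945. Accumulating E over each segment gives final E = 2.3947.

G0 X0.00 Y0.00 Z8.88
G1 X28.50 Y0.00 E0.7109
G1 X28.50 Y17.50 E1.1475
G1 X23.50 Y17.50 E1.2722
G1 X23.50 Y15.50 E1.3221
G1 X11.50 Y15.50 E1.6214
G1 X11.50 Y17.50 E1.6713
G1 X0.00 Y17.50 E1.9582
G1 X0.00 Y0.00 E2.3947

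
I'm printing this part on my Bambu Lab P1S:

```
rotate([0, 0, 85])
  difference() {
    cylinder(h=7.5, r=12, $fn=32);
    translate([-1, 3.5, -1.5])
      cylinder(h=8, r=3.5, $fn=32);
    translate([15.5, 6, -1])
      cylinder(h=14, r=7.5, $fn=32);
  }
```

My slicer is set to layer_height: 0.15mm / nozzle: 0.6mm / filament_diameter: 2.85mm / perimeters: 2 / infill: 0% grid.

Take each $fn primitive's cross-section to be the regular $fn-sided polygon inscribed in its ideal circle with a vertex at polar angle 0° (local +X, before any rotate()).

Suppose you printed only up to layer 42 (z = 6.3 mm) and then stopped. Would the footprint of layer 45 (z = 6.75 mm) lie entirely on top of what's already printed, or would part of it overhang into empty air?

part overhangs

Compare the two slices. At z = 6.3: the r=12 cylinder gives a regular 32-gon of circumradius 12 (constant along its height) (area = (32/2)·12.000²·sin(360°/32) = 449.49 mm²); the r=3.5 cylinder at (-1, 3.5) contributes a regular 32-gon of circumradius 3.5 (area = (32/2)·3.500²·sin(360°/32) = 38.24 mm²); the r=7.5 cylinder at (15.5, 6) contributes a regular 32-gon of circumradius 7.5 (area = (32/2)·7.500²·sin(360°/32) = 175.58 mm²); Taking the first minus the rest: starting from the r=12 cylinder (449.49 mm²), the r=3.5 cylinder at (-1, 3.5) lies wholly inside it (removes its full 38.24 mm² and its 21.96 mm outline becomes a hole wall); the r=7.5 cylinder at (15.5, 6) partially overlaps it — only the 18.60 mm² overlap (of its 175.58 mm²) is removed, clipping the outline — area = 392.65 mm²; (whole slice rotated 85° about Z — lengths, areas and connectivity unchanged). At z = 6.75: the cylinder: section is a regular 32-gon, circumradius r=12 (area = (32/2)·12.000²·sin(360°/32) = 449.49 mm²); the cylinder at (-1, 3.5) is not intersected at this z (z outside [-1.5, 6.5]); the r=7.5 cylinder at (15.5, 6) gives a regular 32-gon of circumradius 7.5 (constant along its height) (area = (32/2)·7.500²·sin(360°/32) = 175.58 mm²); Taking the first minus the rest: starting from the r=12 cylinder (449.49 mm²), the r=7.5 cylinder at (15.5, 6) partially overlaps it — only the 18.60 mm² overlap (of its 175.58 mm²) is removed, clipping the outline — area = 430.89 mm²; (rotated 85° about Z; rotation is an isometry so areas/perimeters/island counts are preserved). Checking containment: at z = 6.75 the cross-section extends beyond the z = 6.3 cross-section by about 38.24 mm².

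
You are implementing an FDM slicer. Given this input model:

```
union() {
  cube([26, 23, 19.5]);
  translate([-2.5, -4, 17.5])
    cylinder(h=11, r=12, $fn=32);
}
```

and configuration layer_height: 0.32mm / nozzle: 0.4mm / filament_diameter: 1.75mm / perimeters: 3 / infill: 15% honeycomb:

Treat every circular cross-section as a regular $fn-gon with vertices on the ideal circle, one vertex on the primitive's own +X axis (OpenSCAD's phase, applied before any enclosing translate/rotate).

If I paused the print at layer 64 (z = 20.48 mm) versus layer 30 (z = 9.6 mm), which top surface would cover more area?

layer 30 (z = 9.6 mm)

Layer 64 (z = 20.48): the cube does not reach this height (z outside [0, 19.5]); the r=12 cylinder at (-2.5, -4) contributes a regular 32-gon of circumradius 12 (area = (32/2)·12.000²·sin(360°/32) = 449.49 mm²); Merging all regions: only the r=12 cylinder at (-2.5, -4) is present, so the union is just that shape — area = 449.49 mm². So its area = 449.49 mm². Layer 30 (z = 9.6): the cube (footprint 26×23) is included at this height (area 598.00 mm²); the cylinder at (-2.5, -4) is not intersected at this z (z outside [17.5, 28.5]); Combining (union): only the 26×23 cube is present, so the union is just that shape — area = 598.00 mm². So its area = 598.00 mm². Layer 30 is larger (598.00 vs 449.49 mm²).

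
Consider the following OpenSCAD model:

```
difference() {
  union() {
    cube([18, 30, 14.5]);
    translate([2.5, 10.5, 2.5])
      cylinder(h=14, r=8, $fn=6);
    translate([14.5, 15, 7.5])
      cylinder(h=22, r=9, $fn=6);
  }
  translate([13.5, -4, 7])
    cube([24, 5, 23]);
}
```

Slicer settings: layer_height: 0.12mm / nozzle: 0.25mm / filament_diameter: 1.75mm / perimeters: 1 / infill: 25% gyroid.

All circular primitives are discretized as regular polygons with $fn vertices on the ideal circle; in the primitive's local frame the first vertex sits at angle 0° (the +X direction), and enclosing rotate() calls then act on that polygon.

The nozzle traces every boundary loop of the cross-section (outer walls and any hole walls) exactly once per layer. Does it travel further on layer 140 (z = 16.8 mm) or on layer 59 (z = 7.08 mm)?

layer 59 (z = 7.08 mm)

Layer 140 (z = 16.8): the cube is not intersected at this z (z outside [0, 14.5]); the cylinder at (2.5, 10.5) does not reach this height (z outside [2.5, 16.5]); the r=9 cylinder at (14.5, 15) gives a regular 6-gon of circumradius 9 (constant along its height) (perimeter = 2·6·9.000·sin(180°/6) = 54.00 mm); Taking the union: only the r=9 cylinder at (14.5, 15) is present, so the union is just that shape — boundary = 54.00 mm; the cube at (13.5, -4) (footprint 24×5) is included at this height (perimeter 58.00 mm); Taking the first minus the rest: starting from that combined region, the 24×5 cube at (13.5, -4) misses the remaining region (no effect) — boundary = 54.00 mm. So its perimeter = 54.00 mm. Layer 59 (z = 7.08): the cube is present — its section is the full 18×30 rectangle (perimeter 96.00 mm); the r=8 cylinder at (2.5, 10.5) contributes a regular 6-gon of circumradius 8 (perimeter = 2·6·8.000·sin(180°/6) = 48.00 mm); the cylinder at (14.5, 15) is not intersected at this z (z outside [7.5, 29.5]); Combining (union): the regions partially overlap (shared area 117.78 mm²), so the edge portions inside another operand are dropped and the merged outline is re-measured after clipping — boundary = 101.14 mm; the cube at (13.5, -4) (footprint 24×5) is included at this height (perimeter 58.00 mm); Taking the first minus the rest: starting from the result so far, the 24×5 cube at (13.5, -4) partially overlaps it — only the 4.50 mm² overlap (of its 120.00 mm²) is removed, clipping the outline — boundary = 101.14 mm. So its perimeter = 101.14 mm. Layer 59 is larger (101.14 vs 54.00 mm).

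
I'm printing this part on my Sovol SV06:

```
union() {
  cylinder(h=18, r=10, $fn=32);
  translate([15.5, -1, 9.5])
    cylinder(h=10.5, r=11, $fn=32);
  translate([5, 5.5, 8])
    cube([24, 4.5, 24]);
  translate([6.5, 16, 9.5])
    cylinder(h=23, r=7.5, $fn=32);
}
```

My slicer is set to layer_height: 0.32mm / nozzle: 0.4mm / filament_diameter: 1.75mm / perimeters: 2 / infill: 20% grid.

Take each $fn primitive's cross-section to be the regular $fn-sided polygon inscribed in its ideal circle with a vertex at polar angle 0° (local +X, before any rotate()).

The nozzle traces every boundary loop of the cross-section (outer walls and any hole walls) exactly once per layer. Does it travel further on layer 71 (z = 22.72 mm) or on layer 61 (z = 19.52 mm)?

layer 61 (z = 19.52 mm)

Layer 71 (z = 22.72): the cylinder does not reach this height (z outside [0, 18]); the cylinder at (15.5, -1) is not intersected at this z (z outside [9.5, 20]); the cube at (5, 5.5) (footprint 24×4.5) is included at this height (perimeter 57.00 mm); the cylinder at (6.5, 16): section is a regular 32-gon, circumradius r=7.5 (perimeter = 2·32·7.500·sin(180°/32) = 47.05 mm); Combining (union): the regions partially overlap (shared area 6.63 mm²), so the edge portions inside another operand are dropped and the merged outline is re-measured after clipping — boundary = 90.46 mm. So its perimeter = 90.46 mm. Layer 61 (z = 19.52): the cylinder is not intersected at this z (z outside [0, 18]); the r=11 cylinder at (15.5, -1) contributes a regular 32-gon of circumradius 11 (perimeter = 2·32·11.000·sin(180°/32) = 69.00 mm); the cube at (5, 5.5) (footprint 24×4.5) is included at this height (perimeter 57.00 mm); the cylinder at (6.5, 16): section is a regular 32-gon, circumradius r=7.5 (perimeter = 2·32·7.500·sin(180°/32) = 47.05 mm); Taking the union: the regions partially overlap (shared area 61.77 mm²), so the edge portions inside another operand are dropped and the merged outline is re-measured after clipping — boundary = 121.25 mm. So its perimeter = 121.25 mm. Layer 61 is larger (121.25 vs 90.46 mm).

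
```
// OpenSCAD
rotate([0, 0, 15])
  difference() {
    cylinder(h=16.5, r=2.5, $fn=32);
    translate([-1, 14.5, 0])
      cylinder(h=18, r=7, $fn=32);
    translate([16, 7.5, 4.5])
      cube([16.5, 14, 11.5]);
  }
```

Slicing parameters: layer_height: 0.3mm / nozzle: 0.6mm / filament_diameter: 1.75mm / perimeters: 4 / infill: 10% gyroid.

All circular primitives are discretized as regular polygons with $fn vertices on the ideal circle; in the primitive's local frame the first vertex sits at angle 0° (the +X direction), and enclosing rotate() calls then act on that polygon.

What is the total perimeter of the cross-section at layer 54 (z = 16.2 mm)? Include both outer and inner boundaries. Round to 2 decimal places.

At z = 16.2 mm: the cylinder: section is a regular 32-gon, circumradius r=2.5 (perimeter = 2·32·2.500·sin(180°/32) = 15.68 mm); the r=7 cylinder at (-1, 14.5) contributes a regular 32-gon of circumradius 7 (perimeter = 2·32·7.000·sin(180°/32) = 43.91 mm); the cube at (16, 7.5) is not intersected at this z (z outside [4.5, 16]); After the difference (first − rest): starting from the r=2.5 cylinder, the r=7 cylinder at (-1, 14.5) misses the remaining region (no effect) — boundary = 15.68 mm; (whole slice rotated 15° about Z — lengths, areas and connectivity unchanged). Overall, the cross-section is a single solid region. Total boundary length (outer) = 15.68 mm.

15.68 mm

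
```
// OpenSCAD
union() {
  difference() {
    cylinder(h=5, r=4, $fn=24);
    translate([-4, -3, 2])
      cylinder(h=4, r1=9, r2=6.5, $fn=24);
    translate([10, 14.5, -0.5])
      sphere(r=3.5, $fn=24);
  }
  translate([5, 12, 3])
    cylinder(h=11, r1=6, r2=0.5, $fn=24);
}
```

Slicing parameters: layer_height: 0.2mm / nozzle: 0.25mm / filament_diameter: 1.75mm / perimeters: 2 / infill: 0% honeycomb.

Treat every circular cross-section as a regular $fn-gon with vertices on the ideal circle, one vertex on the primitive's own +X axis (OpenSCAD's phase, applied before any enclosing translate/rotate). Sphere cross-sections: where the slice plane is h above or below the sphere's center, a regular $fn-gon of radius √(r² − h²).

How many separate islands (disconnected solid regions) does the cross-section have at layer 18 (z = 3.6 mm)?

At z = 3.6 mm: the r=4 cylinder contributes a regular 24-gon of circumradius 4; the cone at (-4, -3): at t=0.400 of its height the radius interpolates to r₁+(r₂−r₁)t = 8.000, giving a regular 24-gon of that circumradius; the sphere at (10, 14.5) is absent (|z−center|=4.100 > r=3.5); Taking the first minus the rest: starting from the r=4 cylinder, the cone at (-4, -3) partially overlaps it — only the 44.85 mm² overlap (of its 198.77 mm²) is removed, clipping the outline — 1 connected region; the cone at (5, 12) contributes a regular 24-gon of circumradius 5.700 (interpolated between r1=6 and r2=0.5 at t=0.055); Taking the union: the 2 present regions are separate (no shared area or edge), so areas and boundary lengths simply add and each stays a separate island — 2 connected regions. Overall, the cross-section has 2 separate islands. Island count = 2.

2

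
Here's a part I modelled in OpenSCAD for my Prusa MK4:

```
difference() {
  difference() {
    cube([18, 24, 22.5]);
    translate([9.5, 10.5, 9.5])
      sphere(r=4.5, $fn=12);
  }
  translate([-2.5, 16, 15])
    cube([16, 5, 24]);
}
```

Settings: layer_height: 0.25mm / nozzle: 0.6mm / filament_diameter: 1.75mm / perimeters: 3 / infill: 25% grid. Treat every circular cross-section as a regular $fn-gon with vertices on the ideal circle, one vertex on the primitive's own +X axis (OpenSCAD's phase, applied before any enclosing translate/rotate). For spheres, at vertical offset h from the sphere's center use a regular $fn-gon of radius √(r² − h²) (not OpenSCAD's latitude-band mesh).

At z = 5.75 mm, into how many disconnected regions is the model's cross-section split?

At z = 5.75 mm: the cube is present — its section is the full 18×24 rectangle; the sphere at (9.5, 10.5): section is a regular 12-gon, circumradius = √(r²−h²) = √(4.5²−3.75²) = 2.487; After the difference (first − rest): starting from the 18×24 cube, the r=4.5 sphere at (9.5, 10.5) lies wholly inside it (removes its full 18.56 mm² and its 15.45 mm outline becomes a hole wall) — 1 connected region with 1 hole; the cube at (-2.5, 16) is not intersected at this z (z outside [15, 39]); Subtracting the remaining from the first: none of the subtracted shapes is present at this height, so the result so far is unchanged — 1 connected region with 1 hole. The result has 1 disconnected region.

1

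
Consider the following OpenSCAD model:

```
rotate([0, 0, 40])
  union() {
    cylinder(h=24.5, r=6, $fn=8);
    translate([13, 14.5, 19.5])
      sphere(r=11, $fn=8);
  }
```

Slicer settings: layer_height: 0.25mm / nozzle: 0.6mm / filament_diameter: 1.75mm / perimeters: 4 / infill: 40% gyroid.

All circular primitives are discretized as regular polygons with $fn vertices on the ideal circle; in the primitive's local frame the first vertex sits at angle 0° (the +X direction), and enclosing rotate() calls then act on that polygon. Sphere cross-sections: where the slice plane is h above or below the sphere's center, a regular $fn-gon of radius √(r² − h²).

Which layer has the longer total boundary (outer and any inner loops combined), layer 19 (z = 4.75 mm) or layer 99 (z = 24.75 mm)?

Layer 19 (z = 4.75): the r=6 cylinder gives a regular 8-gon of circumradius 6 (constant along its height) (perimeter = 2·8·6.000·sin(180°/8) = 36.74 mm); the sphere at (13, 14.5) is absent (|z−center|=14.750 > r=11); Taking the union: only the r=6 cylinder is present, so the union is just that shape — boundary = 36.74 mm; (whole slice rotated 40° about Z — lengths, areas and connectivity unchanged). So its perimeter = 36.74 mm. Layer 99 (z = 24.75): the cylinder does not reach this height (z outside [0, 24.5]); the sphere at (13, 14.5): section is a regular 8-gon, circumradius = √(r²−h²) = √(11²−5.25²) = 9.666 (perimeter = 2·8·9.666·sin(180°/8) = 59.19 mm); Taking the union: only the r=11 sphere at (13, 14.5) is present, so the union is just that shape — boundary = 59.19 mm; (whole slice rotated 40° about Z — lengths, areas and connectivity unchanged). So its perimeter = 59.19 mm. Layer 99 is larger (59.19 vs 36.74 mm).

layer 99 (z = 24.75 mm)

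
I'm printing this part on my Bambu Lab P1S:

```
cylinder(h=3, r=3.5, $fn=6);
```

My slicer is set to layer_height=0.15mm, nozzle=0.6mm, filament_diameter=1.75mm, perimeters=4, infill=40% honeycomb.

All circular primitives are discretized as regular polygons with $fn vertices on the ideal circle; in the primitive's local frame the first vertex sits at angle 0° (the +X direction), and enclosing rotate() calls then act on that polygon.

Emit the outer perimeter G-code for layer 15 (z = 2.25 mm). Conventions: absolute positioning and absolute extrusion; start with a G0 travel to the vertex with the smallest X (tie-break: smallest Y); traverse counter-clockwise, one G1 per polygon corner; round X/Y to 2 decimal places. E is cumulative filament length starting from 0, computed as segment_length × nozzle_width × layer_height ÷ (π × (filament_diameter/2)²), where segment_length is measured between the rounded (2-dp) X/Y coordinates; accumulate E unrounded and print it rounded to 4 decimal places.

At z = 2.25 mm: the cylinder: section is a regular 6-gon, circumradius r=3.5. The outline is a single polygon with 6 vertices. Extrusion per mm of travel: 0.6 × 0.15 / (π × 0.875²) = 0.037418. Accumulating E over each segment gives final E = 0.7856.

G0 X-3.50 Y0.00 Z2.25
G1 X-1.75 Y-3.03 E0.1309
G1 X1.75 Y-3.03 E0.2619
G1 X3.50 Y0.00 E0.3928
G1 X1.75 Y3.03 E0.5237
G1 X-1.75 Y3.03 E0.6547
G1 X-3.50 Y0.00 E0.7856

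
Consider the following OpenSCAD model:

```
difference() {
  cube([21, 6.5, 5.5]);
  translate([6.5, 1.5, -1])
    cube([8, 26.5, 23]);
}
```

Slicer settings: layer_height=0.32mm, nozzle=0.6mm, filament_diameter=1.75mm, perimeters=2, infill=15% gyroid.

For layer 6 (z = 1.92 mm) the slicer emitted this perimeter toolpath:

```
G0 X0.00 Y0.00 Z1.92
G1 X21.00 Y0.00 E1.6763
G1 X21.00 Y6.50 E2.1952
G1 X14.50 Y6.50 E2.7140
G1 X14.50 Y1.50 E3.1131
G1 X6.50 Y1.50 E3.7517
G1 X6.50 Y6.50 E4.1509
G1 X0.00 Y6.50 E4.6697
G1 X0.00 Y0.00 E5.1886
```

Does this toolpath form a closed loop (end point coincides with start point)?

yes

Start point (G0): (0.00, 0.00). End point (last G1): the path returns to the start — closed.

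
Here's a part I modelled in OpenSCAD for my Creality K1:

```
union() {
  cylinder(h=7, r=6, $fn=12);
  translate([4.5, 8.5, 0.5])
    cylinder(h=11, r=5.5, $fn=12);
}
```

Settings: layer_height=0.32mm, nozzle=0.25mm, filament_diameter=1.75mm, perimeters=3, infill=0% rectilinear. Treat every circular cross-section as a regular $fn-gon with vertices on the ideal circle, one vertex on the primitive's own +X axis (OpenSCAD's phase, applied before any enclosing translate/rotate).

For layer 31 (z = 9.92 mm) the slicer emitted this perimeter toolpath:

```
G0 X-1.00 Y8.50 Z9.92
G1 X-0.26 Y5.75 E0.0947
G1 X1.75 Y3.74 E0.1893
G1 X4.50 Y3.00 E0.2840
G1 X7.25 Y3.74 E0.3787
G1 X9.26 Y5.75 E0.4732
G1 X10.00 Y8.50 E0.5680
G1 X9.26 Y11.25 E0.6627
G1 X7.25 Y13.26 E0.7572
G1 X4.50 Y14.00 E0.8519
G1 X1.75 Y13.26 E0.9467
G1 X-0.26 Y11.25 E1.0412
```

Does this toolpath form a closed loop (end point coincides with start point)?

Start point (G0): (-1.00, 8.50). End point (last G1): the path does not return to the start — open.

no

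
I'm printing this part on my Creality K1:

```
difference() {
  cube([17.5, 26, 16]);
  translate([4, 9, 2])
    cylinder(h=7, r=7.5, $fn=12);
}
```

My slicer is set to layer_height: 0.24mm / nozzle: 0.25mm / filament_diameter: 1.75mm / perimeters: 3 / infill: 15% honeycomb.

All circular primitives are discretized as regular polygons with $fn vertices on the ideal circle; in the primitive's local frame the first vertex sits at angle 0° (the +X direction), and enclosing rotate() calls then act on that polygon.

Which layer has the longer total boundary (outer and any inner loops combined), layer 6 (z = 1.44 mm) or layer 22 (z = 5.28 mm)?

Layer 6 (z = 1.44): the 17.5×26 cube contributes its full rectangle (perimeter 87.00 mm); the cylinder at (4, 9) does not reach this height (z outside [2, 9]); Subtracting the remaining from the first: none of the subtracted shapes is present at this height, so the 17.5×26 cube is unchanged — boundary = 87.00 mm. So its perimeter = 87.00 mm. Layer 22 (z = 5.28): the 17.5×26 cube contributes its full rectangle (perimeter 87.00 mm); the cylinder at (4, 9): section is a regular 12-gon, circumradius r=7.5 (perimeter = 2·12·7.500·sin(180°/12) = 46.59 mm); Subtracting the remaining from the first: starting from the 17.5×26 cube, the r=7.5 cylinder at (4, 9) partially overlaps it — only the 140.04 mm² overlap (of its 168.75 mm²) is removed, clipping the outline — boundary = 106.28 mm. So its perimeter = 106.28 mm. Layer 22 is larger (106.28 vs 87.00 mm).

layer 22 (z = 5.28 mm)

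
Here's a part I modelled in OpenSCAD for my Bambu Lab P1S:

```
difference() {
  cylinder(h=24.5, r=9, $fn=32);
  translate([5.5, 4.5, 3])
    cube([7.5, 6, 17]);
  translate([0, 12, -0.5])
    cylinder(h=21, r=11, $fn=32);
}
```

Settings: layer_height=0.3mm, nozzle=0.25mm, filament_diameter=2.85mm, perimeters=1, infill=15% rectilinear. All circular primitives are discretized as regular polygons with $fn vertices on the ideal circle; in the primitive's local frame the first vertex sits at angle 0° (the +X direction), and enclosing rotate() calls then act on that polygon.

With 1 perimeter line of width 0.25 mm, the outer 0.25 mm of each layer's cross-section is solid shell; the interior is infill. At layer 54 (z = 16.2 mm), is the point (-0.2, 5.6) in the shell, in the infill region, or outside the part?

At z = 16.2 mm: the r=9 cylinder gives a regular 32-gon of circumradius 9 (constant along its height); the 7.5×6 cube at (5.5, 4.5) contributes its full rectangle; the r=11 cylinder at (0, 12) gives a regular 32-gon of circumradius 11 (constant along its height); After the difference (first − rest): starting from the r=9 cylinder, the 7.5×6 cube at (5.5, 4.5) partially overlaps it — only the 3.31 mm² overlap (of its 45.00 mm²) is removed, clipping the outline; the r=11 cylinder at (0, 12) partially overlaps it — only the 84.17 mm² overlap (of its 377.69 mm²) is removed, clipping the outline — 1 connected region. Overall, the cross-section is a single solid region. The nearest boundary edge runs (-2.15, 1.21)→(-0.00, 1.00); distance from the point to it = 4.56 mm. The point is not inside any of the regions above, so it lies outside the cross-section (4.56 mm from the nearest boundary).

outside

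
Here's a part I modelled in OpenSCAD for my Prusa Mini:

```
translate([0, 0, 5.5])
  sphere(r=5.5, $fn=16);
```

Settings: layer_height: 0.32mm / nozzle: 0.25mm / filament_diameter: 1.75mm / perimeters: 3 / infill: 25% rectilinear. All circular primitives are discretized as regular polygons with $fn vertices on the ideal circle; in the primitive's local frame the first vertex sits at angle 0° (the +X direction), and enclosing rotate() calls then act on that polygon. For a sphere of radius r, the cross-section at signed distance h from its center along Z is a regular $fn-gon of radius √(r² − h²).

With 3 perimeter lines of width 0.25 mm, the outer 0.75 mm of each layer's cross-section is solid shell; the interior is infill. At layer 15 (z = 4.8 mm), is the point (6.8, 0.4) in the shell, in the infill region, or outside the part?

outside

At z = 4.8 mm: the r=5.5 sphere slices to a regular 16-gon of circumradius 5.455 (√(r²−h²) with h=0.7 from center). Overall, the cross-section is a single solid region. The nearest boundary edge runs (5.46, 0.00)→(5.04, 2.09); distance from the point to it = 1.40 mm. The point is not inside any of the regions above, so it lies outside the cross-section (1.40 mm from the nearest boundary).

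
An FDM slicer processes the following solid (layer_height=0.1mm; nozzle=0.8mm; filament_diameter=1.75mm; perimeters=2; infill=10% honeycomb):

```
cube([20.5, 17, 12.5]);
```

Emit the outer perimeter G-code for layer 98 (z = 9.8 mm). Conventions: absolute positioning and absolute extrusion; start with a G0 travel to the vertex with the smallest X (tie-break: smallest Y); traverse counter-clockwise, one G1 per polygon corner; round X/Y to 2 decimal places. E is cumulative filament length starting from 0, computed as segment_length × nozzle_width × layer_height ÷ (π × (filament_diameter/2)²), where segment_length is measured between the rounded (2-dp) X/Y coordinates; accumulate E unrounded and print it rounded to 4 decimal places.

At z = 9.8 mm: the cube is present — its section is the full 20.5×17 rectangle. The outline is a single polygon with 4 vertices. Extrusion per mm of travel: 0.8 × 0.1 / (π × 0.875²) = 0.033260. Accumulating E over each segment gives final E = 2.4945.

G0 X0.00 Y0.00 Z9.80
G1 X20.50 Y0.00 E0.6818
G1 X20.50 Y17.00 E1.2473
G1 X0.00 Y17.00 E1.9291
G1 X0.00 Y0.00 E2.4945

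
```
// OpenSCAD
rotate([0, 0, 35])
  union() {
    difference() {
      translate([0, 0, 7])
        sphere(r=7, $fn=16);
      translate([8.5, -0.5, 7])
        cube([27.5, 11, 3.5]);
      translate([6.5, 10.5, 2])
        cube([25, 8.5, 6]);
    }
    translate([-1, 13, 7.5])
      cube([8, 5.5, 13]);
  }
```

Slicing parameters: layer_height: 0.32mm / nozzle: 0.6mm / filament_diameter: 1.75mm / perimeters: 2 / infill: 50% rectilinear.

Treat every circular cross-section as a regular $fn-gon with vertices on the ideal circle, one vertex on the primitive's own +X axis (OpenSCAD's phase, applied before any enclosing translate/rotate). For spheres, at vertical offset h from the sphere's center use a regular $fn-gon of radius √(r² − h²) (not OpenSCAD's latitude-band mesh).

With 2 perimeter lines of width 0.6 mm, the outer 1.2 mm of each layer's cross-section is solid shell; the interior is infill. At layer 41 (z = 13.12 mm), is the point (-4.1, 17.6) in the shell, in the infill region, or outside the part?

At z = 13.12 mm: the r=7 sphere slices to a regular 16-gon of circumradius 3.398 (√(r²−h²) with h=6.12 from center); the cube at (8.5, -0.5) is not intersected at this z (z outside [7, 10.5]); the cube at (6.5, 10.5) is absent (z outside [2, 8]); After the difference (first − rest): none of the subtracted shapes is present at this height, so the r=7 sphere is unchanged — 1 connected region; the cube at (-1, 13) (footprint 8×5.5) is included at this height; Merging all regions: the 2 present regions are separate (no shared area or edge), so areas and boundary lengths simply add and each stays a separate island — 2 connected regions; (whole slice rotated 35° about Z — lengths, areas and connectivity unchanged). Overall, the cross-section has 2 separate islands. Undo the 35° rotation: the query point maps to (6.736, 16.769) in the un-rotated model frame. The nearest boundary edge runs (7.00, 18.50)→(7.00, 13.00); distance from the point to it = 0.26 mm. (Shell/infill is judged within the island containing the point — the largest one.) The point is inside the cross-section, 0.26 mm from the nearest boundary — within the 1.2 mm shell band (2 × 0.6).

shell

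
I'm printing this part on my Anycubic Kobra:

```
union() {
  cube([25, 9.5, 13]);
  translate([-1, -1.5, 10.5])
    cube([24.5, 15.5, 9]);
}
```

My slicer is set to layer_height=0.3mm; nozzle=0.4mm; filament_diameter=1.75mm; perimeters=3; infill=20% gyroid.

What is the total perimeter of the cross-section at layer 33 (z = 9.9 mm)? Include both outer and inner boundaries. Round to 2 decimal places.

At z = 9.9 mm: the 25×9.5 cube contributes its full rectangle (perimeter 69.00 mm); the cube at (-1, -1.5) is not intersected at this z (z outside [10.5, 19.5]); Combining (union): only the 25×9.5 cube is present, so the union is just that shape — boundary = 69.00 mm. Overall, the cross-section is a single solid region. Total boundary length (outer) = 69.00 mm.

69.00 mm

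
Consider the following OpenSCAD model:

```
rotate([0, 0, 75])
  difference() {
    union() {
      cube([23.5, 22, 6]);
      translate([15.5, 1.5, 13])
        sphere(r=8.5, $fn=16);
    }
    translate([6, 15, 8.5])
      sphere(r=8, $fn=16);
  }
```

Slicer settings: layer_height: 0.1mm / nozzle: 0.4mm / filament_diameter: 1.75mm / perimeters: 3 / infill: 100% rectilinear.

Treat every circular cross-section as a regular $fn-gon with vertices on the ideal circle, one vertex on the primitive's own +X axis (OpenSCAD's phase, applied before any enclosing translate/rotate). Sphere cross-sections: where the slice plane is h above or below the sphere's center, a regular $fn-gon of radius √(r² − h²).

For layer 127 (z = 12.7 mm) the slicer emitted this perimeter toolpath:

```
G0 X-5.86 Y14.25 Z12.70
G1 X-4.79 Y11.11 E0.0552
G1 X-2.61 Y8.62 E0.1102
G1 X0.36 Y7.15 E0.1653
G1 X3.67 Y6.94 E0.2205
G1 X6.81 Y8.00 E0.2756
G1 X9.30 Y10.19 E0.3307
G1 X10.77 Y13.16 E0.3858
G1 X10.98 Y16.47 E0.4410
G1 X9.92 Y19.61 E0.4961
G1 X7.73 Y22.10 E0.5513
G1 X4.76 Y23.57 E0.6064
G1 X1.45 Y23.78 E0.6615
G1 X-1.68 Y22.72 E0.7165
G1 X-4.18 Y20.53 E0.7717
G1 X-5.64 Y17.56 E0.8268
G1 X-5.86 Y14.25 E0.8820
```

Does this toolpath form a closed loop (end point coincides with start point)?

Start point (G0): (-5.86, 14.25). End point (last G1): the path returns to the start — closed.

yes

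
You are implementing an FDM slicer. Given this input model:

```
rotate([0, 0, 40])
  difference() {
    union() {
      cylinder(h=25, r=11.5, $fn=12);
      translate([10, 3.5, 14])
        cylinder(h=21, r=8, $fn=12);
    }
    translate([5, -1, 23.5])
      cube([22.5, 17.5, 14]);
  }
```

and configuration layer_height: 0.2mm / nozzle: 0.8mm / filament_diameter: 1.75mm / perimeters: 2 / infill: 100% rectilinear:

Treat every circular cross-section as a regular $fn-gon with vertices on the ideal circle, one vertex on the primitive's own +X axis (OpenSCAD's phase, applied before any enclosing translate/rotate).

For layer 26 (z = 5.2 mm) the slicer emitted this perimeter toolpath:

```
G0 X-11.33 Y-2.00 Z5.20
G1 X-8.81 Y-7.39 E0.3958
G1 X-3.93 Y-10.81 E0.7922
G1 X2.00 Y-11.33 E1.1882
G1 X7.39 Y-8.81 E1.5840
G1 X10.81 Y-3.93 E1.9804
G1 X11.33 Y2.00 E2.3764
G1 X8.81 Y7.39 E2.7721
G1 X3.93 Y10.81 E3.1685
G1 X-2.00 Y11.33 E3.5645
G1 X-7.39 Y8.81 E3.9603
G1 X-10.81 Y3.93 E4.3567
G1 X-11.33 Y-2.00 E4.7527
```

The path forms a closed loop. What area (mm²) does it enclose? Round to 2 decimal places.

396.90 mm²

Apply the shoelace formula to the sequence of (X, Y) vertices; enclosed area = 396.90 mm².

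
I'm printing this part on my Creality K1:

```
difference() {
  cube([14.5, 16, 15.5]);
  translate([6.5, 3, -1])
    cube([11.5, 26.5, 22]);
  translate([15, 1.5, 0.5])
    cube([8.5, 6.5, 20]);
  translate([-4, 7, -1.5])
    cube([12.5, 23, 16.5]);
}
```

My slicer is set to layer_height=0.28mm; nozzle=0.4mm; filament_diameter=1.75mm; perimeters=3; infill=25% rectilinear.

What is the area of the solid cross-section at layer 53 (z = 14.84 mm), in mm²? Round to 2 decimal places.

69.50 mm²

At z = 14.84 mm: the 14.5×16 cube contributes its full rectangle (area 232.00 mm²); the cube at (6.5, 3) (footprint 11.5×26.5) is included at this height (area 304.75 mm²); the cube at (15, 1.5) is present — its section is the full 8.5×6.5 rectangle (area 55.25 mm²); the cube at (-4, 7) is present — its section is the full 12.5×23 rectangle (area 287.50 mm²); Taking the first minus the rest: starting from the 14.5×16 cube (232.00 mm²), the 11.5×26.5 cube at (6.5, 3) partially overlaps it — only the 104.00 mm² overlap (of its 304.75 mm²) is removed, clipping the outline; the 8.5×6.5 cube at (15, 1.5) misses the remaining region (no effect); the 12.5×23 cube at (-4, 7) partially overlaps it — only the 58.50 mm² overlap (of its 287.50 mm²) is removed, clipping the outline — area = 69.50 mm². Overall, the cross-section is a single solid region. Net area = 69.50 mm².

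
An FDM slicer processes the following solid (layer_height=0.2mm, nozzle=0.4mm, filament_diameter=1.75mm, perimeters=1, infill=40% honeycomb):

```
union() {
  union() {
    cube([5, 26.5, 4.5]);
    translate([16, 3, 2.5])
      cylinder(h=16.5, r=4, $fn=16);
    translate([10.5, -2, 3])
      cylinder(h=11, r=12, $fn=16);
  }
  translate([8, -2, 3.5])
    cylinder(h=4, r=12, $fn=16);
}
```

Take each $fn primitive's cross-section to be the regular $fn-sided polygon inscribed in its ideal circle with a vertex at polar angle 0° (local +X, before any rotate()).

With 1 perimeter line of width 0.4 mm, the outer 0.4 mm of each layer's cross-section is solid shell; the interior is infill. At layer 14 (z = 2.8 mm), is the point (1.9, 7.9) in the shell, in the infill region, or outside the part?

infill

At z = 2.8 mm: the cube is present — its section is the full 5×26.5 rectangle; the r=4 cylinder at (16, 3) gives a regular 16-gon of circumradius 4 (constant along its height); the cylinder at (10.5, -2) is not intersected at this z (z outside [3, 14]); Combining (union): the 2 present regions are separate (no shared area or edge), so areas and boundary lengths simply add and each stays a separate island — 2 connected regions; the cylinder at (8, -2) is absent (z outside [3.5, 7.5]); Taking the union: only that combined region is present, so the union is just that shape — 2 connected regions. Overall, the cross-section has 2 separate islands. The nearest boundary edge runs (0.00, 0.00)→(0.00, 26.50); distance from the point to it = 1.90 mm. (Shell/infill is judged within the island containing the point — the largest one.) The point is inside the cross-section and 1.90 mm from the nearest boundary — more than the 0.4 mm shell width (1 × 0.4), so it's in the infill interior.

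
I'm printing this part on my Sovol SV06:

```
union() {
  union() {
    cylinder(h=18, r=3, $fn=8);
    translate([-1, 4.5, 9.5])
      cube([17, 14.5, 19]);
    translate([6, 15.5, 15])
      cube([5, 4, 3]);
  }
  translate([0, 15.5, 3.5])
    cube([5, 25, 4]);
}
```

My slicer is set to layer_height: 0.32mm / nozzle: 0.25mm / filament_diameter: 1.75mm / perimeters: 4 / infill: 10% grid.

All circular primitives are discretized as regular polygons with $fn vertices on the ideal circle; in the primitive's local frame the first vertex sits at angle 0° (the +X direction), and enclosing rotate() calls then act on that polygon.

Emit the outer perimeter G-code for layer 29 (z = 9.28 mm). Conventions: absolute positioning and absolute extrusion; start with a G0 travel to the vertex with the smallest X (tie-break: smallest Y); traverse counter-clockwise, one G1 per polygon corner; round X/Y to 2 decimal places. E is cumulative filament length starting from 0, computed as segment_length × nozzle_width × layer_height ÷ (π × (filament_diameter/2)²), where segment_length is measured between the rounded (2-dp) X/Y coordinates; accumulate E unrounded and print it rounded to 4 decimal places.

G0 X-3.00 Y0.00 Z9.28
G1 X-2.12 Y-2.12 E0.0763
G1 X0.00 Y-3.00 E0.1527
G1 X2.12 Y-2.12 E0.2290
G1 X3.00 Y0.00 E0.3054
G1 X2.12 Y2.12 E0.3817
G1 X0.00 Y3.00 E0.4581
G1 X-2.12 Y2.12 E0.5344
G1 X-3.00 Y0.00 E0.6108

At z = 9.28 mm: the r=3 cylinder gives a regular 8-gon of circumradius 3 (constant along its height); the cube at (-1, 4.5) is absent (z outside [9.5, 28.5]); the cube at (6, 15.5) does not reach this height (z outside [15, 18]); Taking the union: only the r=3 cylinder is present, so the union is just that shape — 1 connected region; the cube at (0, 15.5) does not reach this height (z outside [3.5, 7.5]); Merging all regions: only that combined region is present, so the union is just that shape — 1 connected region. The outline is a single polygon with 8 vertices. Extrusion per mm of travel: 0.25 × 0.32 / (π × 0.875²) = 0.033260. Accumulating E over each segment gives final E = 0.6108.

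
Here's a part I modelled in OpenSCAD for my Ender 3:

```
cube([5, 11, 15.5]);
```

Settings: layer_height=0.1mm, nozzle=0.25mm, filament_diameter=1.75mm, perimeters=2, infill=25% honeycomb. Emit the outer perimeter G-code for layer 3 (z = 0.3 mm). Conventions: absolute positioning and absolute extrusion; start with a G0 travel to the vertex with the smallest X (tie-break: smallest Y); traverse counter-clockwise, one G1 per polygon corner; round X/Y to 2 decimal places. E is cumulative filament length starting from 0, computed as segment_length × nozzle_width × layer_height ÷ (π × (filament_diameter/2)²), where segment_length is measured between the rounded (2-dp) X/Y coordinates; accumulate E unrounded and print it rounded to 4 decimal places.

At z = 0.3 mm: the cube (footprint 5×11) is included at this height. The outline is a single polygon with 4 vertices. Extrusion per mm of travel: 0.25 × 0.1 / (π × 0.875²) = 0.010394. Accumulating E over each segment gives final E = 0.3326.

G0 X0.00 Y0.00 Z0.30
G1 X5.00 Y0.00 E0.0520
G1 X5.00 Y11.00 E0.1663
G1 X0.00 Y11.00 E0.2183
G1 X0.00 Y0.00 E0.3326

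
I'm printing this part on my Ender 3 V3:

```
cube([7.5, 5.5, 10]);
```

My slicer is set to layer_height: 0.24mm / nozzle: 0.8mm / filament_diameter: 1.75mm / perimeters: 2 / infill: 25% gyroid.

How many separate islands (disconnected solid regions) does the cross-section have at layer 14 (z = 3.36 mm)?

At z = 3.36 mm: the cube is present — its section is the full 7.5×5.5 rectangle. Overall, the cross-section is a single solid region. Island count = 1.

1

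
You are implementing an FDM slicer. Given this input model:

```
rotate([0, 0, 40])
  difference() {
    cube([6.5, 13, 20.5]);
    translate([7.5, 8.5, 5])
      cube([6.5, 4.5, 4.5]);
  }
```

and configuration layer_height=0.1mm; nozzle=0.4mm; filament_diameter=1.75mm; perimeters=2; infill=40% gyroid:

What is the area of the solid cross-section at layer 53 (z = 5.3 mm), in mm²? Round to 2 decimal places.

At z = 5.3 mm: the 6.5×13 cube contributes its full rectangle (area 84.50 mm²); the 6.5×4.5 cube at (7.5, 8.5) contributes its full rectangle (area 29.25 mm²); Subtracting the remaining from the first: starting from the 6.5×13 cube (84.50 mm²), the 6.5×4.5 cube at (7.5, 8.5) misses the remaining region (no effect) — area = 84.50 mm²; (whole slice rotated 40° about Z — lengths, areas and connectivity unchanged). Overall, the cross-section is a single solid region. Net area = 84.50 mm².

84.50 mm²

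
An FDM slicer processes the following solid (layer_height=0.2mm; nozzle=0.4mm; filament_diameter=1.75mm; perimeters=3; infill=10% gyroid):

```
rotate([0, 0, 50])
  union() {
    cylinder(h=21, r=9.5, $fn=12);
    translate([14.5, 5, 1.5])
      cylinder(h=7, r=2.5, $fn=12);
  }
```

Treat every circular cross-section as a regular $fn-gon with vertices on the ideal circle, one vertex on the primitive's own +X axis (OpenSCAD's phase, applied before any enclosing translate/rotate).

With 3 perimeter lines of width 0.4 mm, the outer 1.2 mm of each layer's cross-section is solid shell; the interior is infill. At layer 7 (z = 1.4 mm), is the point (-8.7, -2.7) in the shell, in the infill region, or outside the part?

At z = 1.4 mm: the r=9.5 cylinder contributes a regular 12-gon of circumradius 9.5; the cylinder at (14.5, 5) does not reach this height (z outside [1.5, 8.5]); Combining (union): only the r=9.5 cylinder is present, so the union is just that shape — 1 connected region; (whole slice rotated 50° about Z — lengths, areas and connectivity unchanged). Overall, the cross-section is a single solid region. Undo the 50° rotation: the query point maps to (-7.661, 4.929) in the un-rotated model frame. The nearest boundary edge runs (-4.75, 8.23)→(-8.23, 4.75); distance from the point to it = 0.27 mm. The point is inside the cross-section, 0.27 mm from the nearest boundary — within the 1.2 mm shell band (3 × 0.4).

shell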